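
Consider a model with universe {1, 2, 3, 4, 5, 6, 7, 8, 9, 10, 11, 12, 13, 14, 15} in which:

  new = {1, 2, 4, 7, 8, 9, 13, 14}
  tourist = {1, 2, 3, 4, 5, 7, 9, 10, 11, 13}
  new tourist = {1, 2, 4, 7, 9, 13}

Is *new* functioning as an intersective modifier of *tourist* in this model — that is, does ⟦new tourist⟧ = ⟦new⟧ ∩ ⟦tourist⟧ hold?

yes

⟦new⟧ ∩ ⟦tourist⟧ = {1, 2, 4, 7, 8, 9, 13, 14} ∩ {1, 2, 3, 4, 5, 7, 9, 10, 11, 13} = {1, 2, 4, 7, 9, 13}
Observed ⟦new tourist⟧ = {1, 2, 4, 7, 9, 13}.
These coincide, so the modifier is intersective here.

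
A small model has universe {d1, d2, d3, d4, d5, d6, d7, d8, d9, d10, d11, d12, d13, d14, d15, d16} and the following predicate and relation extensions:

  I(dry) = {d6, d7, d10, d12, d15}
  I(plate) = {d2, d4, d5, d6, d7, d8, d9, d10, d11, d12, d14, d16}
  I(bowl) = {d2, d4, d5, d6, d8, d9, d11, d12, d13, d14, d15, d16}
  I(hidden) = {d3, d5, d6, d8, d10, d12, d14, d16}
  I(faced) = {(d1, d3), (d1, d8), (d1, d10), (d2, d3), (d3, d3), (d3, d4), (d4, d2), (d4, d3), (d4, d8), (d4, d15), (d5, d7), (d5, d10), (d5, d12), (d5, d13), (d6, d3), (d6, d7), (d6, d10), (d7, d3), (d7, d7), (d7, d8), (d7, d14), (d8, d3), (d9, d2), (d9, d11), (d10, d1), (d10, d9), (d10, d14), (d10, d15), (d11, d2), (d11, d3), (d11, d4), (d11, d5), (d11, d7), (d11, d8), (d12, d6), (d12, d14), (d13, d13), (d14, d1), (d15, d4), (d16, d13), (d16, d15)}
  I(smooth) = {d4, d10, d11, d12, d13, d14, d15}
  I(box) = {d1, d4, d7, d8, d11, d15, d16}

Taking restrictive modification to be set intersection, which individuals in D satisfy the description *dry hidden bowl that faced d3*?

⟦that faced d3⟧ = {x : ⟨x, d3⟩ ∈ ⟦faced⟧} = {d1, d2, d3, d4, d6, d7, d8, d11}
⟦bowl⟧ = {d2, d4, d5, d6, d8, d9, d11, d12, d13, d14, d15, d16}
… ∩ ⟦that faced d3⟧ = {d2, d4, d5, d6, d8, d9, d11, d12, d13, d14, d15, d16} ∩ {d1, d2, d3, d4, d6, d7, d8, d11} = {d2, d4, d6, d8, d11}
… ∩ ⟦dry⟧ = {d2, d4, d6, d8, d11} ∩ {d6, d7, d10, d12, d15} = {d6}
… ∩ ⟦hidden⟧ = {d6} ∩ {d3, d5, d6, d8, d10, d12, d14, d16} = {d6}
So ⟦dry hidden bowl that faced d3⟧ = {d6}.

{d6}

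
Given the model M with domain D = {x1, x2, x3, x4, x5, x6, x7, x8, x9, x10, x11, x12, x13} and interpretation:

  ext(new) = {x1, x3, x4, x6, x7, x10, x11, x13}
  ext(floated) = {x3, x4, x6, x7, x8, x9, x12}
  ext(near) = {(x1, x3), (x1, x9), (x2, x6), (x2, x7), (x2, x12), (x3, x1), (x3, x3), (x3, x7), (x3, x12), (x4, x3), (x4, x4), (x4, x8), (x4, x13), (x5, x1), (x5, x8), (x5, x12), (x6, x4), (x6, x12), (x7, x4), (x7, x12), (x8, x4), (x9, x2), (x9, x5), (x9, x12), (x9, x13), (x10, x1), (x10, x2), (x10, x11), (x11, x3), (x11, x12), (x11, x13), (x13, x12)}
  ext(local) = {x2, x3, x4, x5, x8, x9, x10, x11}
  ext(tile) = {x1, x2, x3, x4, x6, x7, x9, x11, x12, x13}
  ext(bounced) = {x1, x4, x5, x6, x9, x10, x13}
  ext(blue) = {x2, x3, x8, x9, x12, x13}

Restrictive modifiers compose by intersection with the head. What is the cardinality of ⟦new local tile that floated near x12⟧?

1

⟦that floated⟧ = ⟦floated⟧ = {x3, x4, x6, x7, x8, x9, x12}
⟦near x12⟧ = {x : ⟨x, x12⟩ ∈ ⟦near⟧} = {x2, x3, x5, x6, x7, x9, x11, x13}
⟦tile⟧ = {x1, x2, x3, x4, x6, x7, x9, x11, x12, x13}
… ∩ ⟦that floated⟧ = {x1, x2, x3, x4, x6, x7, x9, x11, x12, x13} ∩ {x3, x4, x6, x7, x8, x9, x12} = {x3, x4, x6, x7, x9, x12}
… ∩ ⟦near x12⟧ = {x3, x4, x6, x7, x9, x12} ∩ {x2, x3, x5, x6, x7, x9, x11, x13} = {x3, x6, x7, x9}
… ∩ ⟦new⟧ = {x3, x6, x7, x9} ∩ {x1, x3, x4, x6, x7, x10, x11, x13} = {x3, x6, x7}
… ∩ ⟦local⟧ = {x3, x6, x7} ∩ {x2, x3, x4, x5, x8, x9, x10, x11} = {x3}
⟦new local tile that floated near x12⟧ = {x3}, so the cardinality is 1.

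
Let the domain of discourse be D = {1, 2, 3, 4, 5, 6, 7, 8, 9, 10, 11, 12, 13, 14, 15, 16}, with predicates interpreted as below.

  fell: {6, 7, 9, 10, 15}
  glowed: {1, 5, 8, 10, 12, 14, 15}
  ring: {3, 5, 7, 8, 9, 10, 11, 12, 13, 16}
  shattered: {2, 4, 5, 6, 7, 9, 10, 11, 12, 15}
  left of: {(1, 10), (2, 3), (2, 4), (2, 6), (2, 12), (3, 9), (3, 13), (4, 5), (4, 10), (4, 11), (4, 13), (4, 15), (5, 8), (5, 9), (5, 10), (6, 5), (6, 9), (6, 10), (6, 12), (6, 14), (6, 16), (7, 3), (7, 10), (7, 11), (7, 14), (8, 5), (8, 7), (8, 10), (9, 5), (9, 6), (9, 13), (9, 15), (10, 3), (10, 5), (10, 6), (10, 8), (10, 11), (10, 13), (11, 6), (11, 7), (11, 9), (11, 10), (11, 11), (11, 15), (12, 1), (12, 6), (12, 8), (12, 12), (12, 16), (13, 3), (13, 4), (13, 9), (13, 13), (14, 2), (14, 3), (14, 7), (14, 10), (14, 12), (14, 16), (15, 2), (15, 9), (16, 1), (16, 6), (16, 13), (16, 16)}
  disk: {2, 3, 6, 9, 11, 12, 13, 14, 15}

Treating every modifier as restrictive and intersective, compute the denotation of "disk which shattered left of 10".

{6, 11}

⟦which shattered⟧ = ⟦shattered⟧ = {2, 4, 5, 6, 7, 9, 10, 11, 12, 15}
⟦left of 10⟧ = {x : ⟨x, 10⟩ ∈ ⟦left of⟧} = {1, 4, 5, 6, 7, 8, 11, 14}
⟦disk⟧ = {2, 3, 6, 9, 11, 12, 13, 14, 15}
… ∩ ⟦which shattered⟧ = {2, 3, 6, 9, 11, 12, 13, 14, 15} ∩ {2, 4, 5, 6, 7, 9, 10, 11, 12, 15} = {2, 6, 9, 11, 12, 15}
… ∩ ⟦left of 10⟧ = {2, 6, 9, 11, 12, 15} ∩ {1, 4, 5, 6, 7, 8, 11, 14} = {6, 11}
So ⟦disk which shattered left of 10⟧ = {6, 11}.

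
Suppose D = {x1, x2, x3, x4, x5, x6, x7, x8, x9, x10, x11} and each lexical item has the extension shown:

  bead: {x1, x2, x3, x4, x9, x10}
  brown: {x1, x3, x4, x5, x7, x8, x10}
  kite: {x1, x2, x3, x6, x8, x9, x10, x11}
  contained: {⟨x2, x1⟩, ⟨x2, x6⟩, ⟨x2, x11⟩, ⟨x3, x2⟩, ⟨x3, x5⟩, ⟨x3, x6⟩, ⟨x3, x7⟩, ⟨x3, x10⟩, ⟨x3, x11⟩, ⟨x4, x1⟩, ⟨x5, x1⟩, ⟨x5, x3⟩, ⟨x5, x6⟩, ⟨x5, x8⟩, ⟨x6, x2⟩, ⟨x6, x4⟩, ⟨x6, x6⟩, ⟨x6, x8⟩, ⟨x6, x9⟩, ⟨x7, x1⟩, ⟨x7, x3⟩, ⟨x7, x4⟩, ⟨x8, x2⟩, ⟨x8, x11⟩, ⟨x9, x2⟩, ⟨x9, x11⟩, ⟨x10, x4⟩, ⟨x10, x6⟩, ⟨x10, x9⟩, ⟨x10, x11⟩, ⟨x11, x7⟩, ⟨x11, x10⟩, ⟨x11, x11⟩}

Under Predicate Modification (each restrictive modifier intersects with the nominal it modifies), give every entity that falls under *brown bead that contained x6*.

⟦that contained x6⟧ = {x : ⟨x, x6⟩ ∈ ⟦contained⟧} = {x2, x3, x5, x6, x10}
⟦bead⟧ = {x1, x2, x3, x4, x9, x10}
… ∩ ⟦that contained x6⟧ = {x1, x2, x3, x4, x9, x10} ∩ {x2, x3, x5, x6, x10} = {x2, x3, x10}
… ∩ ⟦brown⟧ = {x2, x3, x10} ∩ {x1, x3, x4, x5, x7, x8, x10} = {x3, x10}
So ⟦brown bead that contained x6⟧ = {x3, x10}.

{x3, x10}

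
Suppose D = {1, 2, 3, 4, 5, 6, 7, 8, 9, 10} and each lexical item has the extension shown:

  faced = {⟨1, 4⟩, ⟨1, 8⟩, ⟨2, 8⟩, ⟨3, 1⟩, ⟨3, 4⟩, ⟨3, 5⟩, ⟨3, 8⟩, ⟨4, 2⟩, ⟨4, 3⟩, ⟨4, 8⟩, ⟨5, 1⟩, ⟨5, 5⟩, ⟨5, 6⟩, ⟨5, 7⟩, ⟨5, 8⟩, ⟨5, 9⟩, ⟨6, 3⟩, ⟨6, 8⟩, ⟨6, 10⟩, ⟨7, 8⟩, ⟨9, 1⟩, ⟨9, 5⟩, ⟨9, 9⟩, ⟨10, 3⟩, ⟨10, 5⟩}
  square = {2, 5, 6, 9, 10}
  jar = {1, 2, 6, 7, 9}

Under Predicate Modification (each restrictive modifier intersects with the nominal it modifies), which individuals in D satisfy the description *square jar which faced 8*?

{2, 6}

⟦which faced 8⟧ = {x : ⟨x, 8⟩ ∈ ⟦faced⟧} = {1, 2, 3, 4, 5, 6, 7}
⟦jar⟧ = {1, 2, 6, 7, 9}
… ∩ ⟦which faced 8⟧ = {1, 2, 6, 7, 9} ∩ {1, 2, 3, 4, 5, 6, 7} = {1, 2, 6, 7}
… ∩ ⟦square⟧ = {1, 2, 6, 7} ∩ {2, 5, 6, 9, 10} = {2, 6}
So ⟦square jar which faced 8⟧ = {2, 6}.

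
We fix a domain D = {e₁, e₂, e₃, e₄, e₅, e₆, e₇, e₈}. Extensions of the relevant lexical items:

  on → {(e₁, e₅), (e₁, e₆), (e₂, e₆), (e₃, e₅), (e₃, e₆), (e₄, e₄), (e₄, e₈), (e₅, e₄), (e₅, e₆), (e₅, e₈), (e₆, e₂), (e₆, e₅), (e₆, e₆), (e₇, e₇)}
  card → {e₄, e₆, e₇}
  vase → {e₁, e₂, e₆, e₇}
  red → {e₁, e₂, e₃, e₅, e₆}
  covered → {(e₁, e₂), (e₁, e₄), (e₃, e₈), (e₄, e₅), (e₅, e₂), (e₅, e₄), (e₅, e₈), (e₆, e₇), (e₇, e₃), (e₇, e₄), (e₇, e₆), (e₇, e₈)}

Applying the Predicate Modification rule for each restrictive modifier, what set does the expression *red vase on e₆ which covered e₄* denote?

{e₁}

⟦on e₆⟧ = {x : ⟨x, e₆⟩ ∈ ⟦on⟧} = {e₁, e₂, e₃, e₅, e₆}
⟦which covered e₄⟧ = {x : ⟨x, e₄⟩ ∈ ⟦covered⟧} = {e₁, e₅, e₇}
⟦vase⟧ = {e₁, e₂, e₆, e₇}
… ∩ ⟦on e₆⟧ = {e₁, e₂, e₆, e₇} ∩ {e₁, e₂, e₃, e₅, e₆} = {e₁, e₂, e₆}
… ∩ ⟦which covered e₄⟧ = {e₁, e₂, e₆} ∩ {e₁, e₅, e₇} = {e₁}
… ∩ ⟦red⟧ = {e₁} ∩ {e₁, e₂, e₃, e₅, e₆} = {e₁}
So ⟦red vase on e₆ which covered e₄⟧ = {e₁}.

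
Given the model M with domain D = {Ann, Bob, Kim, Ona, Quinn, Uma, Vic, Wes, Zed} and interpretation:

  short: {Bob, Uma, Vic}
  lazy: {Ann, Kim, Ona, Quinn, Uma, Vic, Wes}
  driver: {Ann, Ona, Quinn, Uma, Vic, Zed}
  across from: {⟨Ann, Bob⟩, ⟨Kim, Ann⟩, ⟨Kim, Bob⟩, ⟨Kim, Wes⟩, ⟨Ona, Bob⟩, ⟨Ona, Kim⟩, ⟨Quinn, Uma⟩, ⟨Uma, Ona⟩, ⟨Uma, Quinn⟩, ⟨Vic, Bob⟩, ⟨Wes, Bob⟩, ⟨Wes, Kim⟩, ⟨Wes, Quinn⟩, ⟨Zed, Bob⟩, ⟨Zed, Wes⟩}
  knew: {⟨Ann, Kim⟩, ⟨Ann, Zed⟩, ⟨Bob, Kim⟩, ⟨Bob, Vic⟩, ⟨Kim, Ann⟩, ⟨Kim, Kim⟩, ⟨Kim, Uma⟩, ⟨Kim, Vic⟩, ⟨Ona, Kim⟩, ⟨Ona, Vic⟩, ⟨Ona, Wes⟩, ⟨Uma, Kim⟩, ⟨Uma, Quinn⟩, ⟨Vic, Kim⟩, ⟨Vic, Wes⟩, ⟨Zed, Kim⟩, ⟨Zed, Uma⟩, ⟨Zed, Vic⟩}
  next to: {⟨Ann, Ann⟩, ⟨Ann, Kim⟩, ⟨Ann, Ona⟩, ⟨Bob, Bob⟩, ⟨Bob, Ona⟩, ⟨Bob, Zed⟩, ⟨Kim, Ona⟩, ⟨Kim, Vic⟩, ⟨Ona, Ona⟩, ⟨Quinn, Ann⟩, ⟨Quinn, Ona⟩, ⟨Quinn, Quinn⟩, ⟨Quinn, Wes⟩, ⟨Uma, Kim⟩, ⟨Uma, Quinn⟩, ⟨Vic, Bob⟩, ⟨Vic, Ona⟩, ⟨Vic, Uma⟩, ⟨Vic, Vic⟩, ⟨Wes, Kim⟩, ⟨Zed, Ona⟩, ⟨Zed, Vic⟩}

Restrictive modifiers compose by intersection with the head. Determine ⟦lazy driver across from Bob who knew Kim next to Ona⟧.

{Ann, Ona, Vic}

⟦across from Bob⟧ = {x : ⟨x, Bob⟩ ∈ ⟦across from⟧} = {Ann, Kim, Ona, Vic, Wes, Zed}
⟦who knew Kim⟧ = {x : ⟨x, Kim⟩ ∈ ⟦knew⟧} = {Ann, Bob, Kim, Ona, Uma, Vic, Zed}
⟦next to Ona⟧ = {x : ⟨x, Ona⟩ ∈ ⟦next to⟧} = {Ann, Bob, Kim, Ona, Quinn, Vic, Zed}
⟦driver⟧ = {Ann, Ona, Quinn, Uma, Vic, Zed}
… ∩ ⟦across from Bob⟧ = {Ann, Ona, Quinn, Uma, Vic, Zed} ∩ {Ann, Kim, Ona, Vic, Wes, Zed} = {Ann, Ona, Vic, Zed}
… ∩ ⟦who knew Kim⟧ = {Ann, Ona, Vic, Zed} ∩ {Ann, Bob, Kim, Ona, Uma, Vic, Zed} = {Ann, Ona, Vic, Zed}
… ∩ ⟦next to Ona⟧ = {Ann, Ona, Vic, Zed} ∩ {Ann, Bob, Kim, Ona, Quinn, Vic, Zed} = {Ann, Ona, Vic, Zed}
… ∩ ⟦lazy⟧ = {Ann, Ona, Vic, Zed} ∩ {Ann, Kim, Ona, Quinn, Uma, Vic, Wes} = {Ann, Ona, Vic}
So ⟦lazy driver across from Bob who knew Kim next to Ona⟧ = {Ann, Ona, Vic}.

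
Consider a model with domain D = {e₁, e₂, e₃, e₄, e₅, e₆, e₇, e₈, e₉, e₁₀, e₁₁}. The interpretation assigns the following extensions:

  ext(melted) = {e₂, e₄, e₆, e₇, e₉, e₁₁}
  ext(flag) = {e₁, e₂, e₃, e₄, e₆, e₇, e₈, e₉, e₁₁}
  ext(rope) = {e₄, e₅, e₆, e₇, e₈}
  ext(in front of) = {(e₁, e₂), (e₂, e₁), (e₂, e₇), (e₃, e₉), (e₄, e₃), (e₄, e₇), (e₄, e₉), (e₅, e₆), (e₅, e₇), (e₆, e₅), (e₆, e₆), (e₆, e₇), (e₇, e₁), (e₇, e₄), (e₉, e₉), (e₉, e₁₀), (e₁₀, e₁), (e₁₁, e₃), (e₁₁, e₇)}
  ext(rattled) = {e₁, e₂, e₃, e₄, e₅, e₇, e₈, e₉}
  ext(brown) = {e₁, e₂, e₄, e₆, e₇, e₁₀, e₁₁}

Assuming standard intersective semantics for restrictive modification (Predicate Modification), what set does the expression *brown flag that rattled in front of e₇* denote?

⟦that rattled⟧ = ⟦rattled⟧ = {e₁, e₂, e₃, e₄, e₅, e₇, e₈, e₉}
⟦in front of e₇⟧ = {x : ⟨x, e₇⟩ ∈ ⟦in front of⟧} = {e₂, e₄, e₅, e₆, e₁₁}
⟦flag⟧ = {e₁, e₂, e₃, e₄, e₆, e₇, e₈, e₉, e₁₁}
… ∩ ⟦that rattled⟧ = {e₁, e₂, e₃, e₄, e₆, e₇, e₈, e₉, e₁₁} ∩ {e₁, e₂, e₃, e₄, e₅, e₇, e₈, e₉} = {e₁, e₂, e₃, e₄, e₇, e₈, e₉}
… ∩ ⟦in front of e₇⟧ = {e₁, e₂, e₃, e₄, e₇, e₈, e₉} ∩ {e₂, e₄, e₅, e₆, e₁₁} = {e₂, e₄}
… ∩ ⟦brown⟧ = {e₂, e₄} ∩ {e₁, e₂, e₄, e₆, e₇, e₁₀, e₁₁} = {e₂, e₄}
So ⟦brown flag that rattled in front of e₇⟧ = {e₂, e₄}.

{e₂, e₄}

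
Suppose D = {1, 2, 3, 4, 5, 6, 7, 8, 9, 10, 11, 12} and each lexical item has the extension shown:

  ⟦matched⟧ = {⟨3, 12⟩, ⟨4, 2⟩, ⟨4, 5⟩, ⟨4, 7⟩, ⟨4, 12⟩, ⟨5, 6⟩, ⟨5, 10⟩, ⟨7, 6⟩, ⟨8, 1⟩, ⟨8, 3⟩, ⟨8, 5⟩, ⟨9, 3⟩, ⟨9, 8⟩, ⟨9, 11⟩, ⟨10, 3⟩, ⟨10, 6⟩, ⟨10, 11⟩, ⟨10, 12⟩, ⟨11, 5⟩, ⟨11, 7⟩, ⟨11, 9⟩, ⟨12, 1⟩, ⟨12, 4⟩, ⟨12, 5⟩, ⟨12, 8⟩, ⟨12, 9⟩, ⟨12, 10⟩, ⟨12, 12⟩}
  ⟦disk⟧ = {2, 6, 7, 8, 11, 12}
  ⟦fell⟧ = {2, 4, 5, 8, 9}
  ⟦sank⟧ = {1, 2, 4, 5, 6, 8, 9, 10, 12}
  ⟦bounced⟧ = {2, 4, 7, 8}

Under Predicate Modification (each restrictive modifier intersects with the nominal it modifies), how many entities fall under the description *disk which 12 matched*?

⟦which 12 matched⟧ = {x : ⟨12, x⟩ ∈ ⟦matched⟧} = {1, 4, 5, 8, 9, 10, 12}
⟦disk⟧ = {2, 6, 7, 8, 11, 12}
… ∩ ⟦which 12 matched⟧ = {2, 6, 7, 8, 11, 12} ∩ {1, 4, 5, 8, 9, 10, 12} = {8, 12}
⟦disk which 12 matched⟧ = {8, 12}, so the cardinality is 2.

2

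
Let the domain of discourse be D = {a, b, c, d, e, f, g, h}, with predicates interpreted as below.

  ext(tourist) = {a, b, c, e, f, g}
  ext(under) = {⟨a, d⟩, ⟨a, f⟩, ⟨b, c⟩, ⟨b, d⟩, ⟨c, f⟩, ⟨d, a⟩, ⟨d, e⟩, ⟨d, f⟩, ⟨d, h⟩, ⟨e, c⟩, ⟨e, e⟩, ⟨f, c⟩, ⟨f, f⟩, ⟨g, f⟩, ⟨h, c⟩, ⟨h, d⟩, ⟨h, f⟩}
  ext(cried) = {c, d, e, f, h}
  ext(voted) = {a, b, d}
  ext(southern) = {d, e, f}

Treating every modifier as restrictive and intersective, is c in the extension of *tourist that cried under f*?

yes

⟦that cried⟧ = ⟦cried⟧ = {c, d, e, f, h}
⟦under f⟧ = {x : ⟨x, f⟩ ∈ ⟦under⟧} = {a, c, d, f, g, h}
⟦tourist⟧ = {a, b, c, e, f, g}
… ∩ ⟦that cried⟧ = {a, b, c, e, f, g} ∩ {c, d, e, f, h} = {c, e, f}
… ∩ ⟦under f⟧ = {c, e, f} ∩ {a, c, d, f, g, h} = {c, f}
⟦tourist that cried under f⟧ = {c, f}; c ∈ this set.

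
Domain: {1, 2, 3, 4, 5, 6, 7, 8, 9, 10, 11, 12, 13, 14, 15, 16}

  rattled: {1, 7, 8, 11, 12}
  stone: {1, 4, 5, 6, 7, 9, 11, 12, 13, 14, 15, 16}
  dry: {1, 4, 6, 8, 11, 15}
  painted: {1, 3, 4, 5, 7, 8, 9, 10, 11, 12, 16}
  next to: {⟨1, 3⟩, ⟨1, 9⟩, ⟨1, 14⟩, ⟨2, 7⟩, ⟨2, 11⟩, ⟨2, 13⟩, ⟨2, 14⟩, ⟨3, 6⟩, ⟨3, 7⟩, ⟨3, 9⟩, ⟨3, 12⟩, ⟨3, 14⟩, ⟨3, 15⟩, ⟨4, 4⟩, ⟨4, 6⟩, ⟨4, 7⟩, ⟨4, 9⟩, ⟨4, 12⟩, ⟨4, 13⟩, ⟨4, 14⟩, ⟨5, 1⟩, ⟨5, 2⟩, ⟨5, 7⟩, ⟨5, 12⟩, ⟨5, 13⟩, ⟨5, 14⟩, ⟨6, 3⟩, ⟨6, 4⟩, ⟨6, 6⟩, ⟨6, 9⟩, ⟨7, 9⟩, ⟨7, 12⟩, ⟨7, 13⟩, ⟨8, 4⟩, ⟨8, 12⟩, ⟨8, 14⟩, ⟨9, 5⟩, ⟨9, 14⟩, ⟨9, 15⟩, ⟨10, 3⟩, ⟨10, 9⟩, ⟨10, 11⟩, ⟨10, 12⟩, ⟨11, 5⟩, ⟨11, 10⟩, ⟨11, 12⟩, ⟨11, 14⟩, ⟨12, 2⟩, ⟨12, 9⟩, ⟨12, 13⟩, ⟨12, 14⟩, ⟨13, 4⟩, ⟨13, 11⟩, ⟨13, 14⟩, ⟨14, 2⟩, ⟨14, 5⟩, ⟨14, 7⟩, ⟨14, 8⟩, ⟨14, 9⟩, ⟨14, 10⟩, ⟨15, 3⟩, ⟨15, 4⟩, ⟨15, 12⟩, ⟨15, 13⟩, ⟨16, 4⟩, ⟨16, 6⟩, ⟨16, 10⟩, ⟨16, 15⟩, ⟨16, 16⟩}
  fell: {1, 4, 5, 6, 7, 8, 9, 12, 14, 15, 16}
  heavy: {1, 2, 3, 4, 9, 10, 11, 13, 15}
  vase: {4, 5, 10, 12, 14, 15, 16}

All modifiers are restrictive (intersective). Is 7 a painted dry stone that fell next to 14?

no

⟦that fell⟧ = ⟦fell⟧ = {1, 4, 5, 6, 7, 8, 9, 12, 14, 15, 16}
⟦next to 14⟧ = {x : ⟨x, 14⟩ ∈ ⟦next to⟧} = {1, 2, 3, 4, 5, 8, 9, 11, 12, 13}
⟦stone⟧ = {1, 4, 5, 6, 7, 9, 11, 12, 13, 14, 15, 16}
… ∩ ⟦that fell⟧ = {1, 4, 5, 6, 7, 9, 11, 12, 13, 14, 15, 16} ∩ {1, 4, 5, 6, 7, 8, 9, 12, 14, 15, 16} = {1, 4, 5, 6, 7, 9, 12, 14, 15, 16}
… ∩ ⟦next to 14⟧ = {1, 4, 5, 6, 7, 9, 12, 14, 15, 16} ∩ {1, 2, 3, 4, 5, 8, 9, 11, 12, 13} = {1, 4, 5, 9, 12}
… ∩ ⟦painted⟧ = {1, 4, 5, 9, 12} ∩ {1, 3, 4, 5, 7, 8, 9, 10, 11, 12, 16} = {1, 4, 5, 9, 12}
… ∩ ⟦dry⟧ = {1, 4, 5, 9, 12} ∩ {1, 4, 6, 8, 11, 15} = {1, 4}
⟦painted dry stone that fell next to 14⟧ = {1, 4}; 7 ∉ this set.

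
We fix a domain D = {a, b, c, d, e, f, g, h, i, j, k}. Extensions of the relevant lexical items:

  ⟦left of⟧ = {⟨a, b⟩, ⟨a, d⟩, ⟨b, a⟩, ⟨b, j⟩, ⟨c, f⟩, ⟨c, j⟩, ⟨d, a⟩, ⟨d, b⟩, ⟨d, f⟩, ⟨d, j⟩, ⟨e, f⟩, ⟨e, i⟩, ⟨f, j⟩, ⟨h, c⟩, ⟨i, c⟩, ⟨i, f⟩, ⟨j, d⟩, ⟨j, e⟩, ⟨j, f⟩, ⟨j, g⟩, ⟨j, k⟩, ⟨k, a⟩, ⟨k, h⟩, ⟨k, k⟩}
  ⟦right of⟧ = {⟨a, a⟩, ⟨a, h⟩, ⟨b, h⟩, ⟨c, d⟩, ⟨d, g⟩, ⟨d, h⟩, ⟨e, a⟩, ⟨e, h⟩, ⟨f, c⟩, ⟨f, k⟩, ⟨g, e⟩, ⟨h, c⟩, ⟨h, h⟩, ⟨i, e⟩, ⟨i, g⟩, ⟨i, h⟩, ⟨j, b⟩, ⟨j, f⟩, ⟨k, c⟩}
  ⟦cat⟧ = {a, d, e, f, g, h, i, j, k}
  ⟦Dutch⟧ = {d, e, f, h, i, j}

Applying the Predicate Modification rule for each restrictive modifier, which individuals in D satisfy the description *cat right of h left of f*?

{d, e, i}

⟦right of h⟧ = {x : ⟨x, h⟩ ∈ ⟦right of⟧} = {a, b, d, e, h, i}
⟦left of f⟧ = {x : ⟨x, f⟩ ∈ ⟦left of⟧} = {c, d, e, i, j}
⟦cat⟧ = {a, d, e, f, g, h, i, j, k}
… ∩ ⟦right of h⟧ = {a, d, e, f, g, h, i, j, k} ∩ {a, b, d, e, h, i} = {a, d, e, h, i}
… ∩ ⟦left of f⟧ = {a, d, e, h, i} ∩ {c, d, e, i, j} = {d, e, i}
So ⟦cat right of h left of f⟧ = {d, e, i}.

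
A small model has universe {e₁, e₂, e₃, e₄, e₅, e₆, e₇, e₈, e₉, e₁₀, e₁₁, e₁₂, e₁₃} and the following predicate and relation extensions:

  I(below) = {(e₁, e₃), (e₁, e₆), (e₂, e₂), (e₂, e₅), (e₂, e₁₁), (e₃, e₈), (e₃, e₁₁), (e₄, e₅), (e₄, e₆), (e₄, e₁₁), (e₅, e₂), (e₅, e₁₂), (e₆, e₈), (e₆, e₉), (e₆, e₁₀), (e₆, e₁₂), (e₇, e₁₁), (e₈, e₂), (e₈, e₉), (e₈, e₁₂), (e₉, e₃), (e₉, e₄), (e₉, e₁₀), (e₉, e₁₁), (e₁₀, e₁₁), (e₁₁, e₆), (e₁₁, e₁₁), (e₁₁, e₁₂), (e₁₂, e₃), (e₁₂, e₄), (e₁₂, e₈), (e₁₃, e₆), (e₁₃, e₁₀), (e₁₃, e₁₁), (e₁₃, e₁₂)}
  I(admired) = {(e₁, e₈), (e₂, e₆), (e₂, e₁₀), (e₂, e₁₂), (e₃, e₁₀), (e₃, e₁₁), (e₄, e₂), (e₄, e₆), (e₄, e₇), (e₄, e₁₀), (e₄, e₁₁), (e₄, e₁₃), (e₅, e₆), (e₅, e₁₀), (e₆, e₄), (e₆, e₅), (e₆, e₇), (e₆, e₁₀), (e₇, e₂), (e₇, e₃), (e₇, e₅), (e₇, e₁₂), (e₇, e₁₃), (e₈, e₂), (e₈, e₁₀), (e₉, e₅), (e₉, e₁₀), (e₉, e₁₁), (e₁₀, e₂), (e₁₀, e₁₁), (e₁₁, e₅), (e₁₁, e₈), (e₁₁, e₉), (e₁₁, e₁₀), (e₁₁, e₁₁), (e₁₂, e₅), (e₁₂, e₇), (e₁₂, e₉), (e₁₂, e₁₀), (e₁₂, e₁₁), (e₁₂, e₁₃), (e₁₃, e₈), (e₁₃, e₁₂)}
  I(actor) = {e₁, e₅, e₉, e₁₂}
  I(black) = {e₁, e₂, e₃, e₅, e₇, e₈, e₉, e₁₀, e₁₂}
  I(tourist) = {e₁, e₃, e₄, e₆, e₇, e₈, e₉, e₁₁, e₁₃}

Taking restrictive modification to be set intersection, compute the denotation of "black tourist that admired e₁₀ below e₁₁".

⟦that admired e₁₀⟧ = {x : ⟨x, e₁₀⟩ ∈ ⟦admired⟧} = {e₂, e₃, e₄, e₅, e₆, e₈, e₉, e₁₁, e₁₂}
⟦below e₁₁⟧ = {x : ⟨x, e₁₁⟩ ∈ ⟦below⟧} = {e₂, e₃, e₄, e₇, e₉, e₁₀, e₁₁, e₁₃}
⟦tourist⟧ = {e₁, e₃, e₄, e₆, e₇, e₈, e₉, e₁₁, e₁₃}
… ∩ ⟦that admired e₁₀⟧ = {e₁, e₃, e₄, e₆, e₇, e₈, e₉, e₁₁, e₁₃} ∩ {e₂, e₃, e₄, e₅, e₆, e₈, e₉, e₁₁, e₁₂} = {e₃, e₄, e₆, e₈, e₉, e₁₁}
… ∩ ⟦below e₁₁⟧ = {e₃, e₄, e₆, e₈, e₉, e₁₁} ∩ {e₂, e₃, e₄, e₇, e₉, e₁₀, e₁₁, e₁₃} = {e₃, e₄, e₉, e₁₁}
… ∩ ⟦black⟧ = {e₃, e₄, e₉, e₁₁} ∩ {e₁, e₂, e₃, e₅, e₇, e₈, e₉, e₁₀, e₁₂} = {e₃, e₉}
So ⟦black tourist that admired e₁₀ below e₁₁⟧ = {e₃, e₉}.

{e₃, e₉}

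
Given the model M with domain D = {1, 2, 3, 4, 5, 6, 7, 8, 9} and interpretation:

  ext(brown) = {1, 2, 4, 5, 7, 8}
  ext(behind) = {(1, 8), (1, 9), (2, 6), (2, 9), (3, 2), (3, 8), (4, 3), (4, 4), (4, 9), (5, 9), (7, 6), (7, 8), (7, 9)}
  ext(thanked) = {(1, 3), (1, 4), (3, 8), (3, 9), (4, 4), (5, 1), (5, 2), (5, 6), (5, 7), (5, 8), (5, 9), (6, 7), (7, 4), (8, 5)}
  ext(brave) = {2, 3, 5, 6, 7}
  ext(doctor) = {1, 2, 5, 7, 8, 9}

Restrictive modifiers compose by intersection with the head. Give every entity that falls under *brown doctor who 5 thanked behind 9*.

{1, 2, 7}

⟦who 5 thanked⟧ = {x : ⟨5, x⟩ ∈ ⟦thanked⟧} = {1, 2, 6, 7, 8, 9}
⟦behind 9⟧ = {x : ⟨x, 9⟩ ∈ ⟦behind⟧} = {1, 2, 4, 5, 7}
⟦doctor⟧ = {1, 2, 5, 7, 8, 9}
… ∩ ⟦who 5 thanked⟧ = {1, 2, 5, 7, 8, 9} ∩ {1, 2, 6, 7, 8, 9} = {1, 2, 7, 8, 9}
… ∩ ⟦behind 9⟧ = {1, 2, 7, 8, 9} ∩ {1, 2, 4, 5, 7} = {1, 2, 7}
… ∩ ⟦brown⟧ = {1, 2, 7} ∩ {1, 2, 4, 5, 7, 8} = {1, 2, 7}
So ⟦brown doctor who 5 thanked behind 9⟧ = {1, 2, 7}.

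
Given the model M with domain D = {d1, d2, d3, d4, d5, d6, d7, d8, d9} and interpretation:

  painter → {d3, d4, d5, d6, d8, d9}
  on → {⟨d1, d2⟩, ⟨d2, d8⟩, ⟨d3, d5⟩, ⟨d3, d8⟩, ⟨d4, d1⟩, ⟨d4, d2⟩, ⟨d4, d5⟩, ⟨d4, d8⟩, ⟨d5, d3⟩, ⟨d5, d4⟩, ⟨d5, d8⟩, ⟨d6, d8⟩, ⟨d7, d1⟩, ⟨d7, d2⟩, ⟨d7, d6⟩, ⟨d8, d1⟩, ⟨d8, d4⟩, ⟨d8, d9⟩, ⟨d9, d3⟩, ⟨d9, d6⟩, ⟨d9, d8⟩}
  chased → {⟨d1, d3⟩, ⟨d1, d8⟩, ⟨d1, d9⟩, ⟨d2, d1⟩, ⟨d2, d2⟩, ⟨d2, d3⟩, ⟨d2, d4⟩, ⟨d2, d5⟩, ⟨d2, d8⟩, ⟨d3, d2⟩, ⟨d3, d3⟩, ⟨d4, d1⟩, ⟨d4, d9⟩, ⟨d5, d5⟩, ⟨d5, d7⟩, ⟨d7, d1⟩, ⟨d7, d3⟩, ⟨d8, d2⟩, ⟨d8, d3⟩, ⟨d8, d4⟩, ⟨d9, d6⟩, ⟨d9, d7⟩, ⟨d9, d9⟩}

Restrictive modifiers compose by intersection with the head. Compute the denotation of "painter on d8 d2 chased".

⟦on d8⟧ = {x : ⟨x, d8⟩ ∈ ⟦on⟧} = {d2, d3, d4, d5, d6, d9}
⟦d2 chased⟧ = {x : ⟨d2, x⟩ ∈ ⟦chased⟧} = {d1, d2, d3, d4, d5, d8}
⟦painter⟧ = {d3, d4, d5, d6, d8, d9}
… ∩ ⟦on d8⟧ = {d3, d4, d5, d6, d8, d9} ∩ {d2, d3, d4, d5, d6, d9} = {d3, d4, d5, d6, d9}
… ∩ ⟦d2 chased⟧ = {d3, d4, d5, d6, d9} ∩ {d1, d2, d3, d4, d5, d8} = {d3, d4, d5}
So ⟦painter on d8 d2 chased⟧ = {d3, d4, d5}.

{d3, d4, d5}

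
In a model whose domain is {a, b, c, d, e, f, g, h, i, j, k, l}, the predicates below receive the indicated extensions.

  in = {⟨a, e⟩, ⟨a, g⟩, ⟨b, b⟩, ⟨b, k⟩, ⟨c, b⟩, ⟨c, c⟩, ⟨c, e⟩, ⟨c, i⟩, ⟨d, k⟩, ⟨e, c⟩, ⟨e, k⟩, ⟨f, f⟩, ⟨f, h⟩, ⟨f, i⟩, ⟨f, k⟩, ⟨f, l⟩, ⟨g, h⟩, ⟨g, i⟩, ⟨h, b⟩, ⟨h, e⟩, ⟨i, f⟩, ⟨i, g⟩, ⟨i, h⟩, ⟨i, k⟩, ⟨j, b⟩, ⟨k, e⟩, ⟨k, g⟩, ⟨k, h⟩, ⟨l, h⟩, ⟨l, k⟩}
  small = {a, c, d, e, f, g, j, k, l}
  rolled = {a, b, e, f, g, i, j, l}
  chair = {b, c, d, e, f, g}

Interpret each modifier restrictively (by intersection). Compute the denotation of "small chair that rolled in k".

⟦that rolled⟧ = ⟦rolled⟧ = {a, b, e, f, g, i, j, l}
⟦in k⟧ = {x : ⟨x, k⟩ ∈ ⟦in⟧} = {b, d, e, f, i, l}
⟦chair⟧ = {b, c, d, e, f, g}
… ∩ ⟦that rolled⟧ = {b, c, d, e, f, g} ∩ {a, b, e, f, g, i, j, l} = {b, e, f, g}
… ∩ ⟦in k⟧ = {b, e, f, g} ∩ {b, d, e, f, i, l} = {b, e, f}
… ∩ ⟦small⟧ = {b, e, f} ∩ {a, c, d, e, f, g, j, k, l} = {e, f}
So ⟦small chair that rolled in k⟧ = {e, f}.

{e, f}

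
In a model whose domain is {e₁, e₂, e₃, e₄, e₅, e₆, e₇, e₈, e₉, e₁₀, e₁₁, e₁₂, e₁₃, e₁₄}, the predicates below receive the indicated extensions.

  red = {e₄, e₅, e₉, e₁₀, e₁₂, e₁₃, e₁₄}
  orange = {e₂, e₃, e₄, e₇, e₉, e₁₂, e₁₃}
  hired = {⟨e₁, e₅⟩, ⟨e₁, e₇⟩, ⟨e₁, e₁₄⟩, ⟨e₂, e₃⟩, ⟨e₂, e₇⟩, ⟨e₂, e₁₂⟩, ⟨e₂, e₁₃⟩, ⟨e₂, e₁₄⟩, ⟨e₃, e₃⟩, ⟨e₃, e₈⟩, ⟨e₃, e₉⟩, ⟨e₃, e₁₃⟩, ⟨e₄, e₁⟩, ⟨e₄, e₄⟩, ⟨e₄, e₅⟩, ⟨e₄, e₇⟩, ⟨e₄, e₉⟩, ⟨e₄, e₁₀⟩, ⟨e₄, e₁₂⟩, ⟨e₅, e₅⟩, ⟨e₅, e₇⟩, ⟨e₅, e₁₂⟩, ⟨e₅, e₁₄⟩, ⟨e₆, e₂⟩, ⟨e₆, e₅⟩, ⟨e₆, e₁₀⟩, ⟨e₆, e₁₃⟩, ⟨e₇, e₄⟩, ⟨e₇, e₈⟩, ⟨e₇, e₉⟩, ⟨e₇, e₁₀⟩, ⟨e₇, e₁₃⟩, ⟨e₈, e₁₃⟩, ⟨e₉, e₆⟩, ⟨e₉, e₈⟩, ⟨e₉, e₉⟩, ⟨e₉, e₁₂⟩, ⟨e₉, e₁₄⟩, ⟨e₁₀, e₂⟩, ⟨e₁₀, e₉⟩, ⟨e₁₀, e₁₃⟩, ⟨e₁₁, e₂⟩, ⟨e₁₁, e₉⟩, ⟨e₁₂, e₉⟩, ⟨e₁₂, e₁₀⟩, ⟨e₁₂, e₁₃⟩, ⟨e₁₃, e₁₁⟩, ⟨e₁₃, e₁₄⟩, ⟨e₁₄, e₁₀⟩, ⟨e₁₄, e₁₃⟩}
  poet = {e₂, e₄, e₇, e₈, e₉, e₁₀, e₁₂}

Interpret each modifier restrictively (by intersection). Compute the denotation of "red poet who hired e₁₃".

⟦who hired e₁₃⟧ = {x : ⟨x, e₁₃⟩ ∈ ⟦hired⟧} = {e₂, e₃, e₆, e₇, e₈, e₁₀, e₁₂, e₁₄}
⟦poet⟧ = {e₂, e₄, e₇, e₈, e₉, e₁₀, e₁₂}
… ∩ ⟦who hired e₁₃⟧ = {e₂, e₄, e₇, e₈, e₉, e₁₀, e₁₂} ∩ {e₂, e₃, e₆, e₇, e₈, e₁₀, e₁₂, e₁₄} = {e₂, e₇, e₈, e₁₀, e₁₂}
… ∩ ⟦red⟧ = {e₂, e₇, e₈, e₁₀, e₁₂} ∩ {e₄, e₅, e₉, e₁₀, e₁₂, e₁₃, e₁₄} = {e₁₀, e₁₂}
So ⟦red poet who hired e₁₃⟧ = {e₁₀, e₁₂}.

{e₁₀, e₁₂}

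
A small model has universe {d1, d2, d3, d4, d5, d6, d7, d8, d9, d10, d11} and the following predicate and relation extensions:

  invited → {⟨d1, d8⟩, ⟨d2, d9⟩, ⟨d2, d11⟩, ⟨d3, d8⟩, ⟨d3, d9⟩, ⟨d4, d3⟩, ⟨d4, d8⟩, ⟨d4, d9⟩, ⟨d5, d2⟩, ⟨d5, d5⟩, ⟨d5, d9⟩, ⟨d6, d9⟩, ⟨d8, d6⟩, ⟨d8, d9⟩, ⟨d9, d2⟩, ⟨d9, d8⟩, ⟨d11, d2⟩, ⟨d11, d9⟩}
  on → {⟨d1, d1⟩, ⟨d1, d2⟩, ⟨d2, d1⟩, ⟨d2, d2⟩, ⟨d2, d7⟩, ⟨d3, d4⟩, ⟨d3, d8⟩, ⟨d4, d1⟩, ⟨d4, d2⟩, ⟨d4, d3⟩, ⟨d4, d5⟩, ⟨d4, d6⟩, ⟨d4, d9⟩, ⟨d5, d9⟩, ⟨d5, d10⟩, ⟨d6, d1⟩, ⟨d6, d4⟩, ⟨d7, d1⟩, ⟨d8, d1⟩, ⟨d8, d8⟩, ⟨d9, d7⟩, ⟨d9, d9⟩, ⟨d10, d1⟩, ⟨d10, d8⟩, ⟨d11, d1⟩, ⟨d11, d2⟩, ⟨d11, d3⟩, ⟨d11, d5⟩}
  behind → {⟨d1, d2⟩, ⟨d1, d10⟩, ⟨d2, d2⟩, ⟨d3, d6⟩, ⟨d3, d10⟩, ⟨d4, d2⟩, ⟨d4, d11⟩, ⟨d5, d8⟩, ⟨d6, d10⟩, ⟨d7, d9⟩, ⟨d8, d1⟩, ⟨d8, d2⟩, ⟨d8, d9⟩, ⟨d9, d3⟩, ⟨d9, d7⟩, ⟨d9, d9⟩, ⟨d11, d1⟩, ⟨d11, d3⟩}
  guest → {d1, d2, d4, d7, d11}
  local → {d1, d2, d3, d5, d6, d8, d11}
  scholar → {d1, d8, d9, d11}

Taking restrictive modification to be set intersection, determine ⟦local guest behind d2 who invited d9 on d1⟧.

{d2}

⟦behind d2⟧ = {x : ⟨x, d2⟩ ∈ ⟦behind⟧} = {d1, d2, d4, d8}
⟦who invited d9⟧ = {x : ⟨x, d9⟩ ∈ ⟦invited⟧} = {d2, d3, d4, d5, d6, d8, d11}
⟦on d1⟧ = {x : ⟨x, d1⟩ ∈ ⟦on⟧} = {d1, d2, d4, d6, d7, d8, d10, d11}
⟦guest⟧ = {d1, d2, d4, d7, d11}
… ∩ ⟦behind d2⟧ = {d1, d2, d4, d7, d11} ∩ {d1, d2, d4, d8} = {d1, d2, d4}
… ∩ ⟦who invited d9⟧ = {d1, d2, d4} ∩ {d2, d3, d4, d5, d6, d8, d11} = {d2, d4}
… ∩ ⟦on d1⟧ = {d2, d4} ∩ {d1, d2, d4, d6, d7, d8, d10, d11} = {d2, d4}
… ∩ ⟦local⟧ = {d2, d4} ∩ {d1, d2, d3, d5, d6, d8, d11} = {d2}
So ⟦local guest behind d2 who invited d9 on d1⟧ = {d2}.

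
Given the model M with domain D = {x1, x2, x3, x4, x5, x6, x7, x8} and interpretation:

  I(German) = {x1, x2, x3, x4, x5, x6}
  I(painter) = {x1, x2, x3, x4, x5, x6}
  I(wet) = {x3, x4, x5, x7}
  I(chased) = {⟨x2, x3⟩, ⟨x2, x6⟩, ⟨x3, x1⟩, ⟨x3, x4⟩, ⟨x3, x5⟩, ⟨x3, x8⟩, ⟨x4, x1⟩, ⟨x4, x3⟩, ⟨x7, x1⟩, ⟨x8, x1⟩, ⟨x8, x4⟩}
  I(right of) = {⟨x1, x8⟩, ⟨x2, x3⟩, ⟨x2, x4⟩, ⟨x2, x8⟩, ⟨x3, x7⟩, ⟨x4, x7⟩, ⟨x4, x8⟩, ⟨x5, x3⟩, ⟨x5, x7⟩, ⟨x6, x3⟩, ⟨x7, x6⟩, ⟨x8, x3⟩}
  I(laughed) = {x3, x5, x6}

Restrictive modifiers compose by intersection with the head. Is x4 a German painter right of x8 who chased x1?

yes

⟦right of x8⟧ = {x : ⟨x, x8⟩ ∈ ⟦right of⟧} = {x1, x2, x4}
⟦who chased x1⟧ = {x : ⟨x, x1⟩ ∈ ⟦chased⟧} = {x3, x4, x7, x8}
⟦painter⟧ = {x1, x2, x3, x4, x5, x6}
… ∩ ⟦right of x8⟧ = {x1, x2, x3, x4, x5, x6} ∩ {x1, x2, x4} = {x1, x2, x4}
… ∩ ⟦who chased x1⟧ = {x1, x2, x4} ∩ {x3, x4, x7, x8} = {x4}
… ∩ ⟦German⟧ = {x4} ∩ {x1, x2, x3, x4, x5, x6} = {x4}
⟦German painter right of x8 who chased x1⟧ = {x4}; x4 ∈ this set.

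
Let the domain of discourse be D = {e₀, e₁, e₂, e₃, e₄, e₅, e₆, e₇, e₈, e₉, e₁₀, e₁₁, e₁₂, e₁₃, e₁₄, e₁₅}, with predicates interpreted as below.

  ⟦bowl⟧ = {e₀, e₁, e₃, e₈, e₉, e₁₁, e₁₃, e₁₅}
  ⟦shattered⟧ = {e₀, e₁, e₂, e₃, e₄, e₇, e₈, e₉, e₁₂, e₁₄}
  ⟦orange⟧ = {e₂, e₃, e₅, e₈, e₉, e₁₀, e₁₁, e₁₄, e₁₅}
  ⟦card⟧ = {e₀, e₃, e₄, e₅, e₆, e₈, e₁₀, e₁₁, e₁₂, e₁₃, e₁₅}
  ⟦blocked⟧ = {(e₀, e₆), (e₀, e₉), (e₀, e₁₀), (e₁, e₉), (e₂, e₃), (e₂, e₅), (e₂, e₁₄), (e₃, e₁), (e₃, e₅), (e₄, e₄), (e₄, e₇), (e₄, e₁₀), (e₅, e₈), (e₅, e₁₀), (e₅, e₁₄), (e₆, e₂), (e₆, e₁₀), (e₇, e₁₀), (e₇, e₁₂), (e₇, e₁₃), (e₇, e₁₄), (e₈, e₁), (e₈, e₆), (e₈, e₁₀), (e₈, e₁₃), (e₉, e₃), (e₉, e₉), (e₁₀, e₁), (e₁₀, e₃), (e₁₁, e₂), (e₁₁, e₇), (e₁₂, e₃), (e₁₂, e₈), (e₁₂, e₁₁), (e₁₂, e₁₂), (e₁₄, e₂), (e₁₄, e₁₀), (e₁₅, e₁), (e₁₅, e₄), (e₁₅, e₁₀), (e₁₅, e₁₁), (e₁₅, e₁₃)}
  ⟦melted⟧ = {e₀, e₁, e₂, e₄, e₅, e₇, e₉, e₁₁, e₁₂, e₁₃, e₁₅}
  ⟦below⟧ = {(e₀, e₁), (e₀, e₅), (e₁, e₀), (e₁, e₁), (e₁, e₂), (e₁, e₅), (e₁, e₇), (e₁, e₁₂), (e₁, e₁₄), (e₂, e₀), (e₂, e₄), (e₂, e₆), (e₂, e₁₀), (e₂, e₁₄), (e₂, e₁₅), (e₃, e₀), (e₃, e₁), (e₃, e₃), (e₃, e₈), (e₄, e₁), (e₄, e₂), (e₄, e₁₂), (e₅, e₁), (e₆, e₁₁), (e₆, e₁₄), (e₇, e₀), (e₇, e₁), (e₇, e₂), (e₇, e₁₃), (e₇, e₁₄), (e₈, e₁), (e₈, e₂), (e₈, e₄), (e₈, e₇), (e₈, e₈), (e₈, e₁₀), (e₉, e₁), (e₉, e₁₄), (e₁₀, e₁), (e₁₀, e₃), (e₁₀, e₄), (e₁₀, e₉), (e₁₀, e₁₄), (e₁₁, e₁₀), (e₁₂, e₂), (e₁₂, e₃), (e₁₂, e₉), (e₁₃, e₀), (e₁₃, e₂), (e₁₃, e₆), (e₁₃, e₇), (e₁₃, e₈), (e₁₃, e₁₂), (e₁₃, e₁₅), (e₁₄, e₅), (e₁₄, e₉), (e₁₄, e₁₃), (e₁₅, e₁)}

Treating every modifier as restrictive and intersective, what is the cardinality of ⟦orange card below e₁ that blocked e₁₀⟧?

3

⟦below e₁⟧ = {x : ⟨x, e₁⟩ ∈ ⟦below⟧} = {e₀, e₁, e₃, e₄, e₅, e₇, e₈, e₉, e₁₀, e₁₅}
⟦that blocked e₁₀⟧ = {x : ⟨x, e₁₀⟩ ∈ ⟦blocked⟧} = {e₀, e₄, e₅, e₆, e₇, e₈, e₁₄, e₁₅}
⟦card⟧ = {e₀, e₃, e₄, e₅, e₆, e₈, e₁₀, e₁₁, e₁₂, e₁₃, e₁₅}
… ∩ ⟦below e₁⟧ = {e₀, e₃, e₄, e₅, e₆, e₈, e₁₀, e₁₁, e₁₂, e₁₃, e₁₅} ∩ {e₀, e₁, e₃, e₄, e₅, e₇, e₈, e₉, e₁₀, e₁₅} = {e₀, e₃, e₄, e₅, e₈, e₁₀, e₁₅}
… ∩ ⟦that blocked e₁₀⟧ = {e₀, e₃, e₄, e₅, e₈, e₁₀, e₁₅} ∩ {e₀, e₄, e₅, e₆, e₇, e₈, e₁₄, e₁₅} = {e₀, e₄, e₅, e₈, e₁₅}
… ∩ ⟦orange⟧ = {e₀, e₄, e₅, e₈, e₁₅} ∩ {e₂, e₃, e₅, e₈, e₉, e₁₀, e₁₁, e₁₄, e₁₅} = {e₅, e₈, e₁₅}
⟦orange card below e₁ that blocked e₁₀⟧ = {e₅, e₈, e₁₅}, so the cardinality is 3.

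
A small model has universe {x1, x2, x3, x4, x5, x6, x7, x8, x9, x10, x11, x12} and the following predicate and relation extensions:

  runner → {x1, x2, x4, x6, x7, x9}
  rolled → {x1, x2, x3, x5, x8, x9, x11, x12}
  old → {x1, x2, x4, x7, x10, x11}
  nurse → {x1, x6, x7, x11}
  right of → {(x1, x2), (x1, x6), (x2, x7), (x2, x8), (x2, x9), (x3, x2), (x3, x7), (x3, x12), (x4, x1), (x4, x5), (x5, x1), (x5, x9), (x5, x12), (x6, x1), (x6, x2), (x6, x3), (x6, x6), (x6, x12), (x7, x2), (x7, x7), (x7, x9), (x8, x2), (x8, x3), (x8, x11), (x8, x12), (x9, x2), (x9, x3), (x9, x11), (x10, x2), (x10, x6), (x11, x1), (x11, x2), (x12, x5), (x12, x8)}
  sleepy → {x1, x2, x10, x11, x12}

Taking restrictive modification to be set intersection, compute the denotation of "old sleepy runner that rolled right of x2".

{x1}

⟦that rolled⟧ = ⟦rolled⟧ = {x1, x2, x3, x5, x8, x9, x11, x12}
⟦right of x2⟧ = {x : ⟨x, x2⟩ ∈ ⟦right of⟧} = {x1, x3, x6, x7, x8, x9, x10, x11}
⟦runner⟧ = {x1, x2, x4, x6, x7, x9}
… ∩ ⟦that rolled⟧ = {x1, x2, x4, x6, x7, x9} ∩ {x1, x2, x3, x5, x8, x9, x11, x12} = {x1, x2, x9}
… ∩ ⟦right of x2⟧ = {x1, x2, x9} ∩ {x1, x3, x6, x7, x8, x9, x10, x11} = {x1, x9}
… ∩ ⟦old⟧ = {x1, x9} ∩ {x1, x2, x4, x7, x10, x11} = {x1}
… ∩ ⟦sleepy⟧ = {x1} ∩ {x1, x2, x10, x11, x12} = {x1}
So ⟦old sleepy runner that rolled right of x2⟧ = {x1}.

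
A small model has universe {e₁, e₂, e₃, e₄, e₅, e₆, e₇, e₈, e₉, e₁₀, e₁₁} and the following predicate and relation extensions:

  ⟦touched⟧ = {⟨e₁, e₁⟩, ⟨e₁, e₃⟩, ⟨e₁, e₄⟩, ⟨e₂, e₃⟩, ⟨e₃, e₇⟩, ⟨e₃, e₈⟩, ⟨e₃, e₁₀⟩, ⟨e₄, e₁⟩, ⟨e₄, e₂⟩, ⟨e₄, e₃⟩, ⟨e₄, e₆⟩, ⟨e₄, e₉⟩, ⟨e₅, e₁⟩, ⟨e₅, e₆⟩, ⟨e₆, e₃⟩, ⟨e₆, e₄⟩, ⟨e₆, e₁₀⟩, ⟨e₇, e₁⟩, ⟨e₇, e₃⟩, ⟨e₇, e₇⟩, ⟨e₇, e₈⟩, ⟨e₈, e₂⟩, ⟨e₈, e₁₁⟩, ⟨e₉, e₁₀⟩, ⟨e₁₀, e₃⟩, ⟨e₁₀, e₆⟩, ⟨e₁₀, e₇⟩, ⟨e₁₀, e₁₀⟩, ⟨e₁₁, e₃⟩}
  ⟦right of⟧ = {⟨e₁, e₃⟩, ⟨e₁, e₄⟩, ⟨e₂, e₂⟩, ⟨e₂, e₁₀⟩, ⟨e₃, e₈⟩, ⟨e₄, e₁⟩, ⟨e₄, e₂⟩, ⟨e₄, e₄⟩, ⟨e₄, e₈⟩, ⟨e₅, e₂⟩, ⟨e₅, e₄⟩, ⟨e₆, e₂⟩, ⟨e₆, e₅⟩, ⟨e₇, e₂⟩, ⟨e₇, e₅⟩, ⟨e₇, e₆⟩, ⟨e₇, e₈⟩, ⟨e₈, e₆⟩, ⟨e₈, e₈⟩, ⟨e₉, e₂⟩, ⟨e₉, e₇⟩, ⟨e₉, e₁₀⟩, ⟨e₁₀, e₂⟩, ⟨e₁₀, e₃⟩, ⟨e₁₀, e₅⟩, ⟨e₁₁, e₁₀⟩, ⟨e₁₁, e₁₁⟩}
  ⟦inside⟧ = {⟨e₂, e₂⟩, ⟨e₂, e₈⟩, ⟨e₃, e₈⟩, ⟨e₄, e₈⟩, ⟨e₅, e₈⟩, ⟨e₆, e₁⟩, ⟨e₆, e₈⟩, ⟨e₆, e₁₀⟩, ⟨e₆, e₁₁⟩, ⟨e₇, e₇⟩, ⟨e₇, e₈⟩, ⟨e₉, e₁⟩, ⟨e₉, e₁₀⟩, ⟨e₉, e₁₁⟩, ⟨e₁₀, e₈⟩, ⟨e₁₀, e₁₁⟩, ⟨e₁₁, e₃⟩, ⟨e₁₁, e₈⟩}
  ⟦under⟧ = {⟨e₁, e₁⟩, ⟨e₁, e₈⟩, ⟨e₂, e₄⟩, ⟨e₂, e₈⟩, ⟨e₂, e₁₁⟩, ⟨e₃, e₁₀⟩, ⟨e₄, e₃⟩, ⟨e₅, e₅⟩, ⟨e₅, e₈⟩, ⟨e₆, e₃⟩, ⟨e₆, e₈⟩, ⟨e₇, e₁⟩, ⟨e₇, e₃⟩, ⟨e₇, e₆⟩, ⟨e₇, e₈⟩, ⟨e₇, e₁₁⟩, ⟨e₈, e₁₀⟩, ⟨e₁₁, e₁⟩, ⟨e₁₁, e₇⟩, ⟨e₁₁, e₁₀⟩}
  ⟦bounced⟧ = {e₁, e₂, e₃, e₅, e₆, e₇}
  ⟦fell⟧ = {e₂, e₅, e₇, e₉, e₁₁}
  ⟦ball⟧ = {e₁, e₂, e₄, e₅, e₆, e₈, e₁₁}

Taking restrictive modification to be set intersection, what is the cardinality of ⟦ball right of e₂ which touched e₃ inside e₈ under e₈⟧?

⟦right of e₂⟧ = {x : ⟨x, e₂⟩ ∈ ⟦right of⟧} = {e₂, e₄, e₅, e₆, e₇, e₉, e₁₀}
⟦which touched e₃⟧ = {x : ⟨x, e₃⟩ ∈ ⟦touched⟧} = {e₁, e₂, e₄, e₆, e₇, e₁₀, e₁₁}
⟦inside e₈⟧ = {x : ⟨x, e₈⟩ ∈ ⟦inside⟧} = {e₂, e₃, e₄, e₅, e₆, e₇, e₁₀, e₁₁}
⟦under e₈⟧ = {x : ⟨x, e₈⟩ ∈ ⟦under⟧} = {e₁, e₂, e₅, e₆, e₇}
⟦ball⟧ = {e₁, e₂, e₄, e₅, e₆, e₈, e₁₁}
… ∩ ⟦right of e₂⟧ = {e₁, e₂, e₄, e₅, e₆, e₈, e₁₁} ∩ {e₂, e₄, e₅, e₆, e₇, e₉, e₁₀} = {e₂, e₄, e₅, e₆}
… ∩ ⟦which touched e₃⟧ = {e₂, e₄, e₅, e₆} ∩ {e₁, e₂, e₄, e₆, e₇, e₁₀, e₁₁} = {e₂, e₄, e₆}
… ∩ ⟦inside e₈⟧ = {e₂, e₄, e₆} ∩ {e₂, e₃, e₄, e₅, e₆, e₇, e₁₀, e₁₁} = {e₂, e₄, e₆}
… ∩ ⟦under e₈⟧ = {e₂, e₄, e₆} ∩ {e₁, e₂, e₅, e₆, e₇} = {e₂, e₆}
⟦ball right of e₂ which touched e₃ inside e₈ under e₈⟧ = {e₂, e₆}, so the cardinality is 2.

2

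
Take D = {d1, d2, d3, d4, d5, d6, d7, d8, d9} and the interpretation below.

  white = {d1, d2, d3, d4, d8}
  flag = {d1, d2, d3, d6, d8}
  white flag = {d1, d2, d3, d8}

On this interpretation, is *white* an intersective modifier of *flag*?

⟦white⟧ ∩ ⟦flag⟧ = {d1, d2, d3, d4, d8} ∩ {d1, d2, d3, d6, d8} = {d1, d2, d3, d8}
Observed ⟦white flag⟧ = {d1, d2, d3, d8}.
These coincide, so the modifier is intersective here.

yes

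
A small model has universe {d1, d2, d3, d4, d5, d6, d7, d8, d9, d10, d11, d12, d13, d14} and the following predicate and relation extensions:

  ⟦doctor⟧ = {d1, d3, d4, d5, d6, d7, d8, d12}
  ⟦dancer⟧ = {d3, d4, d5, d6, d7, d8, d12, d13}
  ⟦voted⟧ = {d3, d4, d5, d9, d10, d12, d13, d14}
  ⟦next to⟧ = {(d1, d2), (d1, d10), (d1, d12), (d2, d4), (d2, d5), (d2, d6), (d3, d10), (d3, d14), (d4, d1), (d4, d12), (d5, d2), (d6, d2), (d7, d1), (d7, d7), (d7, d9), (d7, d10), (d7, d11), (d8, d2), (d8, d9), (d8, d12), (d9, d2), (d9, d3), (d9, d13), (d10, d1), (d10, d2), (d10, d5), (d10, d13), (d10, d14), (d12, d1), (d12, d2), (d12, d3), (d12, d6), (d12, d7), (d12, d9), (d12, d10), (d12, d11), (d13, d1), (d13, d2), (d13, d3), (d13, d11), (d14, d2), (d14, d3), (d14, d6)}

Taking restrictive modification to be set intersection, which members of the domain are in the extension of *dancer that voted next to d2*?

{d5, d12, d13}

⟦that voted⟧ = ⟦voted⟧ = {d3, d4, d5, d9, d10, d12, d13, d14}
⟦next to d2⟧ = {x : ⟨x, d2⟩ ∈ ⟦next to⟧} = {d1, d5, d6, d8, d9, d10, d12, d13, d14}
⟦dancer⟧ = {d3, d4, d5, d6, d7, d8, d12, d13}
… ∩ ⟦that voted⟧ = {d3, d4, d5, d6, d7, d8, d12, d13} ∩ {d3, d4, d5, d9, d10, d12, d13, d14} = {d3, d4, d5, d12, d13}
… ∩ ⟦next to d2⟧ = {d3, d4, d5, d12, d13} ∩ {d1, d5, d6, d8, d9, d10, d12, d13, d14} = {d5, d12, d13}
So ⟦dancer that voted next to d2⟧ = {d5, d12, d13}.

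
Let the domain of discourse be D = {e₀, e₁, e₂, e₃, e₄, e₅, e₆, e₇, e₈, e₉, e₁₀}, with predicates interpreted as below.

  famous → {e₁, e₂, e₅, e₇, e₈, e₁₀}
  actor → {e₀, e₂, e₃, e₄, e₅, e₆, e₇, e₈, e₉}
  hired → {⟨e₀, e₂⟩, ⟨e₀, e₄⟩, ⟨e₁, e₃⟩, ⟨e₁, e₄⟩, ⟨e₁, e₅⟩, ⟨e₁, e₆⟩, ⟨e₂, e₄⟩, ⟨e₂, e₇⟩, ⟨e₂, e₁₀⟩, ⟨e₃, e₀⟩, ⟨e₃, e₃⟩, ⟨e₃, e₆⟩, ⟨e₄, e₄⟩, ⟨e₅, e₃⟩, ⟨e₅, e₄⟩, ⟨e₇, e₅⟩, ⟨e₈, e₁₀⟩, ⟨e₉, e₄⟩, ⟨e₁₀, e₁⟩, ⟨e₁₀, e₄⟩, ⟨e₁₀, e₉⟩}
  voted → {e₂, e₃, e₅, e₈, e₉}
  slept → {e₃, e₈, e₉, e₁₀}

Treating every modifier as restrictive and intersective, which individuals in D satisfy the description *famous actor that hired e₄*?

⟦that hired e₄⟧ = {x : ⟨x, e₄⟩ ∈ ⟦hired⟧} = {e₀, e₁, e₂, e₄, e₅, e₉, e₁₀}
⟦actor⟧ = {e₀, e₂, e₃, e₄, e₅, e₆, e₇, e₈, e₉}
… ∩ ⟦that hired e₄⟧ = {e₀, e₂, e₃, e₄, e₅, e₆, e₇, e₈, e₉} ∩ {e₀, e₁, e₂, e₄, e₅, e₉, e₁₀} = {e₀, e₂, e₄, e₅, e₉}
… ∩ ⟦famous⟧ = {e₀, e₂, e₄, e₅, e₉} ∩ {e₁, e₂, e₅, e₇, e₈, e₁₀} = {e₂, e₅}
So ⟦famous actor that hired e₄⟧ = {e₂, e₅}.

{e₂, e₅}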